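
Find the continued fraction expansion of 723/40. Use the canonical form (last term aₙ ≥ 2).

723 = 18*40 + 3
40 = 13*3 + 1
3 = 3*1 + 0  (stop)
So 723/40 = [18; 13, 3].

[18; 13, 3]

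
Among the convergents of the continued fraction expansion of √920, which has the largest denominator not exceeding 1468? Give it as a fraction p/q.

16561/546

√920 = [30; 3, 60, …] (period length 2).
Convergents:
  p_0/q_0 = 30/1
  p_1/q_1 = 91/3
  p_2/q_2 = 5490/181
  p_3/q_3 = 16561/546
  p_4/q_4 = 999150/32941
q_3 = 546 ≤ 1468 < 32941 = q_4, so the answer is 16561/546.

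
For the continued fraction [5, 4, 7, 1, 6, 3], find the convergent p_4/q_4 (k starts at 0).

1190/227

Using pₖ = aₖpₖ₋₁ + pₖ₋₂, qₖ = aₖqₖ₋₁ + qₖ₋₂ (with p₋₁=1, p₋₂=0, q₋₁=0, q₋₂=1):
  k=0: a=5, p=5, q=1
  k=1: a=4, p=21, q=4
  k=2: a=7, p=152, q=29
  k=3: a=1, p=173, q=33
  k=4: a=6, p=1190, q=227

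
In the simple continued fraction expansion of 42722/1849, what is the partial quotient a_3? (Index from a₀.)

42722 = 23·1849 + 195   →  a_0 = 23
1849 = 9·195 + 94   →  a_1 = 9
195 = 2·94 + 7   →  a_2 = 2
94 = 13·7 + 3   →  a_3 = 13

13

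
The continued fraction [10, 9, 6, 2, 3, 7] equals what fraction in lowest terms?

30358/3003

Using pₖ = aₖpₖ₋₁ + pₖ₋₂ and qₖ = aₖqₖ₋₁ + qₖ₋₂:
  k=0: a=10, p=10, q=1
  k=1: a=9, p=91, q=9
  k=2: a=6, p=556, q=55
  k=3: a=2, p=1203, q=119
  k=4: a=3, p=4165, q=412
  k=5: a=7, p=30358, q=3003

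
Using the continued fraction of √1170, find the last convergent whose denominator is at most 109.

1334/39

√1170 = [34; 4, 1, 6, 1, 4, 68, …] (period length 6).
Convergents:
  p_0/q_0 = 34/1
  p_1/q_1 = 137/4
  p_2/q_2 = 171/5
  p_3/q_3 = 1163/34
  p_4/q_4 = 1334/39
  p_5/q_5 = 6499/190
q_4 = 39 ≤ 109 < 190 = q_5, so the answer is 1334/39.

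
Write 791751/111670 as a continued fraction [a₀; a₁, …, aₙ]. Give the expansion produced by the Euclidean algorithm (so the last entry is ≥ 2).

791751 = 7·111670 + 10061
111670 = 11·10061 + 999
10061 = 10·999 + 71
999 = 14·71 + 5
71 = 14·5 + 1
5 = 5·1 + 0  (stop)
So 791751/111670 = [7; 11, 10, 14, 14, 5].

[7; 11, 10, 14, 14, 5]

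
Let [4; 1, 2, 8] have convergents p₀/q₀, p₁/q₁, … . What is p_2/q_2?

14/3

Using pₖ = aₖpₖ₋₁ + pₖ₋₂, qₖ = aₖqₖ₋₁ + qₖ₋₂ (with p₋₁=1, p₋₂=0, q₋₁=0, q₋₂=1):
  k=0: a=4, p=4, q=1
  k=1: a=1, p=5, q=1
  k=2: a=2, p=14, q=3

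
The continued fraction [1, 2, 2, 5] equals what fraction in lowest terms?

38/27

Using pₖ = aₖpₖ₋₁ + pₖ₋₂ and qₖ = aₖqₖ₋₁ + qₖ₋₂:
  k=0: a=1, p=1, q=1
  k=1: a=2, p=3, q=2
  k=2: a=2, p=7, q=5
  k=3: a=5, p=38, q=27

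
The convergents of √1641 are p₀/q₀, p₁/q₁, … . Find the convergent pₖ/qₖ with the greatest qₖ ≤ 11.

81/2

√1641 = [40; 1, 1, 26, 1, 1, 80, …] (period length 6).
Convergents:
  p_0/q_0 = 40/1
  p_1/q_1 = 41/1
  p_2/q_2 = 81/2
  p_3/q_3 = 2147/53
q_2 = 2 ≤ 11 < 53 = q_3, so the answer is 81/2.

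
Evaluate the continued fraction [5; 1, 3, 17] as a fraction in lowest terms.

Fold from the inside: start with 17/1.
  3 + 1/17 = 52/17
  1 + 17/52 = 69/52
  5 + 52/69 = 397/69

397/69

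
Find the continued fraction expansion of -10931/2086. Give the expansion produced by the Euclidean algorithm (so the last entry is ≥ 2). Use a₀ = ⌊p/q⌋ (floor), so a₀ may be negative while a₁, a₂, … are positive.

[-6; 1, 3, 6, 9, 9]

-10931 = -6×2086 + 1585
2086 = 1×1585 + 501
1585 = 3×501 + 82
501 = 6×82 + 9
82 = 9×9 + 1
9 = 9×1 + 0  (stop)
So -10931/2086 = [-6; 1, 3, 6, 9, 9].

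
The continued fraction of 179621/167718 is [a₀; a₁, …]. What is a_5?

179621 = 1·167718 + 11903   →  a_0 = 1
167718 = 14·11903 + 1076   →  a_1 = 14
11903 = 11·1076 + 67   →  a_2 = 11
1076 = 16·67 + 4   →  a_3 = 16
67 = 16·4 + 3   →  a_4 = 16
4 = 1·3 + 1   →  a_5 = 1

1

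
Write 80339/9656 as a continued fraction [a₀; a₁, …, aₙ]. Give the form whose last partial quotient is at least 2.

80339 = 8·9656 + 3091
9656 = 3·3091 + 383
3091 = 8·383 + 27
383 = 14·27 + 5
27 = 5·5 + 2
5 = 2·2 + 1
2 = 2·1 + 0  (stop)
So 80339/9656 = [8; 3, 8, 14, 5, 2, 2].

[8; 3, 8, 14, 5, 2, 2]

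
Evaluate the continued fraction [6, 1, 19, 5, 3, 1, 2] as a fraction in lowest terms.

Using pₖ = aₖpₖ₋₁ + pₖ₋₂ and qₖ = aₖqₖ₋₁ + qₖ₋₂:
  k=0: a=6, p=6, q=1
  k=1: a=1, p=7, q=1
  k=2: a=19, p=139, q=20
  k=3: a=5, p=702, q=101
  k=4: a=3, p=2245, q=323
  k=5: a=1, p=2947, q=424
  k=6: a=2, p=8139, q=1171

8139/1171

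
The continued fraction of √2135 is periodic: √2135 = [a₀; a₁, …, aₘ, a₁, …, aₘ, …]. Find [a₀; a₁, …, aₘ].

a₀ = ⌊√2135⌋ = 46.
With m₀=0, d₀=1 and mₖ₊₁ = dₖaₖ − mₖ, dₖ₊₁ = (n − mₖ₊₁²)/dₖ, aₖ₊₁ = ⌊(a₀+mₖ₊₁)/dₖ₊₁⌋:
  k=1: m=46, d=19, a=4
  k=2: m=30, d=65, a=1
  k=3: m=35, d=14, a=5
  k=4: m=35, d=65, a=1
  k=5: m=30, d=19, a=4
  k=6: m=46, d=1, a=92
d=1 and a=2a₀=92 at k=6, so the next step gives (m, d) = (46, 19) again — its k=1 value — and the period has length 6.

[46; 4, 1, 5, 1, 4, 92]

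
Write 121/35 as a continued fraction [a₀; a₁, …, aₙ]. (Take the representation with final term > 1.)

[3; 2, 5, 3]

121 = 3*35 + 16
35 = 2*16 + 3
16 = 5*3 + 1
3 = 3*1 + 0  (stop)
So 121/35 = [3; 2, 5, 3].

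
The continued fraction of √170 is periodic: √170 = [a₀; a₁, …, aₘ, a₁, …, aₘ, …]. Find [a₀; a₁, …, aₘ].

[13; 26]

a₀ = ⌊√170⌋ = 13.
With m₀=0, d₀=1 and mₖ₊₁ = dₖaₖ − mₖ, dₖ₊₁ = (n − mₖ₊₁²)/dₖ, aₖ₊₁ = ⌊(a₀+mₖ₊₁)/dₖ₊₁⌋:
  k=1: m=13, d=1, a=26
d=1 and a=2a₀=26 at k=1, so the next step gives (m, d) = (13, 1) again — its k=1 value — and the period has length 1.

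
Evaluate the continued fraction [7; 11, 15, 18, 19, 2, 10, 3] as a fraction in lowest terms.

26996729/3807524

Using pₖ = aₖpₖ₋₁ + pₖ₋₂ and qₖ = aₖqₖ₋₁ + qₖ₋₂:
  k=0: a=7, p=7, q=1
  k=1: a=11, p=78, q=11
  k=2: a=15, p=1177, q=166
  k=3: a=18, p=21264, q=2999
  k=4: a=19, p=405193, q=57147
  k=5: a=2, p=831650, q=117293
  k=6: a=10, p=8721693, q=1230077
  k=7: a=3, p=26996729, q=3807524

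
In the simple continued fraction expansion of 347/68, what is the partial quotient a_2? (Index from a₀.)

347 = 5·68 + 7   →  a_0 = 5
68 = 9·7 + 5   →  a_1 = 9
7 = 1·5 + 2   →  a_2 = 1

1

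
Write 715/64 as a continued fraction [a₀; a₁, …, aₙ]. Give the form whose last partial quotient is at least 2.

715 = 11×64 + 11
64 = 5×11 + 9
11 = 1×9 + 2
9 = 4×2 + 1
2 = 2×1 + 0  (stop)
So 715/64 = [11; 5, 1, 4, 2].

[11; 5, 1, 4, 2]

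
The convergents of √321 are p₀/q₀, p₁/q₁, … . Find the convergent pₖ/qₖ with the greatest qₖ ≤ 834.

7722/431

√321 = [17; 1, 10, 1, 34, …] (period length 4).
Convergents:
  p_0/q_0 = 17/1
  p_1/q_1 = 18/1
  p_2/q_2 = 197/11
  p_3/q_3 = 215/12
  p_4/q_4 = 7507/419
  p_5/q_5 = 7722/431
  p_6/q_6 = 84727/4729
q_5 = 431 ≤ 834 < 4729 = q_6, so the answer is 7722/431.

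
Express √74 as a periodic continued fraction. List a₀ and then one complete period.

[8; 1, 1, 1, 1, 16]

a₀ = ⌊√74⌋ = 8.
With m₀=0, d₀=1 and mₖ₊₁ = dₖaₖ − mₖ, dₖ₊₁ = (n − mₖ₊₁²)/dₖ, aₖ₊₁ = ⌊(a₀+mₖ₊₁)/dₖ₊₁⌋:
  k=1: m=8, d=10, a=1
  k=2: m=2, d=7, a=1
  k=3: m=5, d=7, a=1
  k=4: m=2, d=10, a=1
  k=5: m=8, d=1, a=16
d=1 and a=2a₀=16 at k=5, so the next step gives (m, d) = (8, 10) again — its k=1 value — and the period has length 5.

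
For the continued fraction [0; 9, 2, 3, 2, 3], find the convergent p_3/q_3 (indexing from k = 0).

Using pₖ = aₖpₖ₋₁ + pₖ₋₂, qₖ = aₖqₖ₋₁ + qₖ₋₂ (with p₋₁=1, p₋₂=0, q₋₁=0, q₋₂=1):
  k=0: a=0, p=0, q=1
  k=1: a=9, p=1, q=9
  k=2: a=2, p=2, q=19
  k=3: a=3, p=7, q=66

7/66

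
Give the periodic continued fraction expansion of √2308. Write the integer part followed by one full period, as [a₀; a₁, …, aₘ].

a₀ = ⌊√2308⌋ = 48.
With m₀=0, d₀=1 and mₖ₊₁ = dₖaₖ − mₖ, dₖ₊₁ = (n − mₖ₊₁²)/dₖ, aₖ₊₁ = ⌊(a₀+mₖ₊₁)/dₖ₊₁⌋:
  k=1: m=48, d=4, a=24
  k=2: m=48, d=1, a=96
d=1 and a=2a₀=96 at k=2, so the next step gives (m, d) = (48, 4) again — its k=1 value — and the period has length 2.

[48; 24, 96]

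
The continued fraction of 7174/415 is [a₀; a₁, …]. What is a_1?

7174 = 17·415 + 119   →  a_0 = 17
415 = 3·119 + 58   →  a_1 = 3

3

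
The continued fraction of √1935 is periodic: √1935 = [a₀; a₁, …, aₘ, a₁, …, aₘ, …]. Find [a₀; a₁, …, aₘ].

a₀ = ⌊√1935⌋ = 43.
With m₀=0, d₀=1 and mₖ₊₁ = dₖaₖ − mₖ, dₖ₊₁ = (n − mₖ₊₁²)/dₖ, aₖ₊₁ = ⌊(a₀+mₖ₊₁)/dₖ₊₁⌋:
  k=1: m=43, d=86, a=1
  k=2: m=43, d=1, a=86
d=1 and a=2a₀=86 at k=2, so the next step gives (m, d) = (43, 86) again — its k=1 value — and the period has length 2.

[43; 1, 86]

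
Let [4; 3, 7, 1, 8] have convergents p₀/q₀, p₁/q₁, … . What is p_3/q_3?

Using pₖ = aₖpₖ₋₁ + pₖ₋₂, qₖ = aₖqₖ₋₁ + qₖ₋₂ (with p₋₁=1, p₋₂=0, q₋₁=0, q₋₂=1):
  k=0: a=4, p=4, q=1
  k=1: a=3, p=13, q=3
  k=2: a=7, p=95, q=22
  k=3: a=1, p=108, q=25

108/25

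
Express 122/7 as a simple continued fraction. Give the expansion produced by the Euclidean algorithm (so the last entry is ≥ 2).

122 = 17×7 + 3
7 = 2×3 + 1
3 = 3×1 + 0  (stop)
So 122/7 = [17; 2, 3].

[17; 2, 3]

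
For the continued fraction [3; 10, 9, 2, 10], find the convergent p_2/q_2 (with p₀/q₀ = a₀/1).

282/91

Using pₖ = aₖpₖ₋₁ + pₖ₋₂, qₖ = aₖqₖ₋₁ + qₖ₋₂ (with p₋₁=1, p₋₂=0, q₋₁=0, q₋₂=1):
  k=0: a=3, p=3, q=1
  k=1: a=10, p=31, q=10
  k=2: a=9, p=282, q=91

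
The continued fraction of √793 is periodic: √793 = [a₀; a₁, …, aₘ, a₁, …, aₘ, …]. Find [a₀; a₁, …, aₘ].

[28; 6, 4, 6, 56]

a₀ = ⌊√793⌋ = 28.
With m₀=0, d₀=1 and mₖ₊₁ = dₖaₖ − mₖ, dₖ₊₁ = (n − mₖ₊₁²)/dₖ, aₖ₊₁ = ⌊(a₀+mₖ₊₁)/dₖ₊₁⌋:
  k=1: m=28, d=9, a=6
  k=2: m=26, d=13, a=4
  k=3: m=26, d=9, a=6
  k=4: m=28, d=1, a=56
d=1 and a=2a₀=56 at k=4, so the next step gives (m, d) = (28, 9) again — its k=1 value — and the period has length 4.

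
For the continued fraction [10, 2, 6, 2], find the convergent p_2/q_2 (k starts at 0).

Using pₖ = aₖpₖ₋₁ + pₖ₋₂, qₖ = aₖqₖ₋₁ + qₖ₋₂ (with p₋₁=1, p₋₂=0, q₋₁=0, q₋₂=1):
  k=0: a=10, p=10, q=1
  k=1: a=2, p=21, q=2
  k=2: a=6, p=136, q=13

136/13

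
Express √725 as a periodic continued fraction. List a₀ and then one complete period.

[26; 1, 12, 2, 12, 1, 52]

a₀ = ⌊√725⌋ = 26.
With m₀=0, d₀=1 and mₖ₊₁ = dₖaₖ − mₖ, dₖ₊₁ = (n − mₖ₊₁²)/dₖ, aₖ₊₁ = ⌊(a₀+mₖ₊₁)/dₖ₊₁⌋:
  k=1: m=26, d=49, a=1
  k=2: m=23, d=4, a=12
  k=3: m=25, d=25, a=2
  k=4: m=25, d=4, a=12
  k=5: m=23, d=49, a=1
  k=6: m=26, d=1, a=52
d=1 and a=2a₀=52 at k=6, so the next step gives (m, d) = (26, 49) again — its k=1 value — and the period has length 6.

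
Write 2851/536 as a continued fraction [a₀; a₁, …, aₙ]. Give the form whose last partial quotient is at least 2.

2851 = 5×536 + 171
536 = 3×171 + 23
171 = 7×23 + 10
23 = 2×10 + 3
10 = 3×3 + 1
3 = 3×1 + 0  (stop)
So 2851/536 = [5; 3, 7, 2, 3, 3].

[5; 3, 7, 2, 3, 3]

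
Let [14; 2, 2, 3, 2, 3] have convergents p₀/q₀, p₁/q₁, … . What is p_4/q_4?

Using pₖ = aₖpₖ₋₁ + pₖ₋₂, qₖ = aₖqₖ₋₁ + qₖ₋₂ (with p₋₁=1, p₋₂=0, q₋₁=0, q₋₂=1):
  k=0: a=14, p=14, q=1
  k=1: a=2, p=29, q=2
  k=2: a=2, p=72, q=5
  k=3: a=3, p=245, q=17
  k=4: a=2, p=562, q=39

562/39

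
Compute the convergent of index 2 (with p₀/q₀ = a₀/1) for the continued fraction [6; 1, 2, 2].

Using pₖ = aₖpₖ₋₁ + pₖ₋₂, qₖ = aₖqₖ₋₁ + qₖ₋₂ (with p₋₁=1, p₋₂=0, q₋₁=0, q₋₂=1):
  k=0: a=6, p=6, q=1
  k=1: a=1, p=7, q=1
  k=2: a=2, p=20, q=3

20/3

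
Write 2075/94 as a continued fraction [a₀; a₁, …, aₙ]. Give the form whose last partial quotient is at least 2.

2075 = 22·94 + 7
94 = 13·7 + 3
7 = 2·3 + 1
3 = 3·1 + 0  (stop)
So 2075/94 = [22; 13, 2, 3].

[22; 13, 2, 3]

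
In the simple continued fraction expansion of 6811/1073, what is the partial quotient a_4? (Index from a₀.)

9

6811 = 6·1073 + 373   →  a_0 = 6
1073 = 2·373 + 327   →  a_1 = 2
373 = 1·327 + 46   →  a_2 = 1
327 = 7·46 + 5   →  a_3 = 7
46 = 9·5 + 1   →  a_4 = 9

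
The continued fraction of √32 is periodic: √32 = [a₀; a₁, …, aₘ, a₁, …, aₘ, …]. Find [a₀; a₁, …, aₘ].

[5; 1, 1, 1, 10]

a₀ = ⌊√32⌋ = 5.
With m₀=0, d₀=1 and mₖ₊₁ = dₖaₖ − mₖ, dₖ₊₁ = (n − mₖ₊₁²)/dₖ, aₖ₊₁ = ⌊(a₀+mₖ₊₁)/dₖ₊₁⌋:
  k=1: m=5, d=7, a=1
  k=2: m=2, d=4, a=1
  k=3: m=2, d=7, a=1
  k=4: m=5, d=1, a=10
d=1 and a=2a₀=10 at k=4, so the next step gives (m, d) = (5, 7) again — its k=1 value — and the period has length 4.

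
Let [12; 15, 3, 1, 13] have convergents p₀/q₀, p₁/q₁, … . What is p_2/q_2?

555/46

Using pₖ = aₖpₖ₋₁ + pₖ₋₂, qₖ = aₖqₖ₋₁ + qₖ₋₂ (with p₋₁=1, p₋₂=0, q₋₁=0, q₋₂=1):
  k=0: a=12, p=12, q=1
  k=1: a=15, p=181, q=15
  k=2: a=3, p=555, q=46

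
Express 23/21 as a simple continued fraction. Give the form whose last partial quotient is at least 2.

[1; 10, 2]

23 = 1×21 + 2
21 = 10×2 + 1
2 = 2×1 + 0  (stop)
So 23/21 = [1; 10, 2].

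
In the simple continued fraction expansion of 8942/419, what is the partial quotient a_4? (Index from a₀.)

8942 = 21·419 + 143   →  a_0 = 21
419 = 2·143 + 133   →  a_1 = 2
143 = 1·133 + 10   →  a_2 = 1
133 = 13·10 + 3   →  a_3 = 13
10 = 3·3 + 1   →  a_4 = 3

3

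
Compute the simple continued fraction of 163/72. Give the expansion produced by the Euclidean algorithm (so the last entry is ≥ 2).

[2; 3, 1, 3, 1, 3]

163 = 2*72 + 19
72 = 3*19 + 15
19 = 1*15 + 4
15 = 3*4 + 3
4 = 1*3 + 1
3 = 3*1 + 0  (stop)
So 163/72 = [2; 3, 1, 3, 1, 3].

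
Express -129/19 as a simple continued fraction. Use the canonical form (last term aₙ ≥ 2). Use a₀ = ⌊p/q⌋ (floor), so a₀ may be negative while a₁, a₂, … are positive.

[-7; 4, 1, 3]

-129 = -7·19 + 4
19 = 4·4 + 3
4 = 1·3 + 1
3 = 3·1 + 0  (stop)
So -129/19 = [-7; 4, 1, 3].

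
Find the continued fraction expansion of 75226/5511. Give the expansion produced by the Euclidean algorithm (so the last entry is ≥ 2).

75226 = 13×5511 + 3583
5511 = 1×3583 + 1928
3583 = 1×1928 + 1655
1928 = 1×1655 + 273
1655 = 6×273 + 17
273 = 16×17 + 1
17 = 17×1 + 0  (stop)
So 75226/5511 = [13; 1, 1, 1, 6, 16, 17].

[13; 1, 1, 1, 6, 16, 17]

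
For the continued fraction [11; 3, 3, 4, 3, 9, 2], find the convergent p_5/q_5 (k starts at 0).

14625/1294

Using pₖ = aₖpₖ₋₁ + pₖ₋₂, qₖ = aₖqₖ₋₁ + qₖ₋₂ (with p₋₁=1, p₋₂=0, q₋₁=0, q₋₂=1):
  k=0: a=11, p=11, q=1
  k=1: a=3, p=34, q=3
  k=2: a=3, p=113, q=10
  k=3: a=4, p=486, q=43
  k=4: a=3, p=1571, q=139
  k=5: a=9, p=14625, q=1294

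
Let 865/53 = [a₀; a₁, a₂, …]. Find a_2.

8

865 = 16·53 + 17   →  a_0 = 16
53 = 3·17 + 2   →  a_1 = 3
17 = 8·2 + 1   →  a_2 = 8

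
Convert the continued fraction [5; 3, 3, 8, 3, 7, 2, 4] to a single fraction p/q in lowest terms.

95951/18100

Using pₖ = aₖpₖ₋₁ + pₖ₋₂ and qₖ = aₖqₖ₋₁ + qₖ₋₂:
  k=0: a=5, p=5, q=1
  k=1: a=3, p=16, q=3
  k=2: a=3, p=53, q=10
  k=3: a=8, p=440, q=83
  k=4: a=3, p=1373, q=259
  k=5: a=7, p=10051, q=1896
  k=6: a=2, p=21475, q=4051
  k=7: a=4, p=95951, q=18100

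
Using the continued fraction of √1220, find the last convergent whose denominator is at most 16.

√1220 = [34; 1, 12, 1, 68, …] (period length 4).
Convergents:
  p_0/q_0 = 34/1
  p_1/q_1 = 35/1
  p_2/q_2 = 454/13
  p_3/q_3 = 489/14
  p_4/q_4 = 33706/965
q_3 = 14 ≤ 16 < 965 = q_4, so the answer is 489/14.

489/14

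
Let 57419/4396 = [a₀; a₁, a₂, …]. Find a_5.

57419 = 13·4396 + 271   →  a_0 = 13
4396 = 16·271 + 60   →  a_1 = 16
271 = 4·60 + 31   →  a_2 = 4
60 = 1·31 + 29   →  a_3 = 1
31 = 1·29 + 2   →  a_4 = 1
29 = 14·2 + 1   →  a_5 = 14

14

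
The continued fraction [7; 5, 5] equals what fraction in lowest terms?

Fold from the inside: start with 5/1.
  5 + 1/5 = 26/5
  7 + 5/26 = 187/26

187/26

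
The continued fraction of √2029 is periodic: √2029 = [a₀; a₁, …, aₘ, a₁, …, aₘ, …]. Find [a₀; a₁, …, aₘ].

[45; 22, 1, 1, 22, 90]

a₀ = ⌊√2029⌋ = 45.
With m₀=0, d₀=1 and mₖ₊₁ = dₖaₖ − mₖ, dₖ₊₁ = (n − mₖ₊₁²)/dₖ, aₖ₊₁ = ⌊(a₀+mₖ₊₁)/dₖ₊₁⌋:
  k=1: m=45, d=4, a=22
  k=2: m=43, d=45, a=1
  k=3: m=2, d=45, a=1
  k=4: m=43, d=4, a=22
  k=5: m=45, d=1, a=90
d=1 and a=2a₀=90 at k=5, so the next step gives (m, d) = (45, 4) again — its k=1 value — and the period has length 5.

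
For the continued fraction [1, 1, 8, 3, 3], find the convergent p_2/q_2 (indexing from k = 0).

17/9

Using pₖ = aₖpₖ₋₁ + pₖ₋₂, qₖ = aₖqₖ₋₁ + qₖ₋₂ (with p₋₁=1, p₋₂=0, q₋₁=0, q₋₂=1):
  k=0: a=1, p=1, q=1
  k=1: a=1, p=2, q=1
  k=2: a=8, p=17, q=9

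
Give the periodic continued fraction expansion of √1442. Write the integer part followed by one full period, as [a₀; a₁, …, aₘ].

[37; 1, 36, 1, 74]

a₀ = ⌊√1442⌋ = 37.
With m₀=0, d₀=1 and mₖ₊₁ = dₖaₖ − mₖ, dₖ₊₁ = (n − mₖ₊₁²)/dₖ, aₖ₊₁ = ⌊(a₀+mₖ₊₁)/dₖ₊₁⌋:
  k=1: m=37, d=73, a=1
  k=2: m=36, d=2, a=36
  k=3: m=36, d=73, a=1
  k=4: m=37, d=1, a=74
d=1 and a=2a₀=74 at k=4, so the next step gives (m, d) = (37, 73) again — its k=1 value — and the period has length 4.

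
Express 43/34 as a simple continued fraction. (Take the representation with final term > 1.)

[1; 3, 1, 3, 2]

43 = 1·34 + 9
34 = 3·9 + 7
9 = 1·7 + 2
7 = 3·2 + 1
2 = 2·1 + 0  (stop)
So 43/34 = [1; 3, 1, 3, 2].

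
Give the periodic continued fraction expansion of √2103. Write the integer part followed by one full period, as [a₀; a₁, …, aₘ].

a₀ = ⌊√2103⌋ = 45.
With m₀=0, d₀=1 and mₖ₊₁ = dₖaₖ − mₖ, dₖ₊₁ = (n − mₖ₊₁²)/dₖ, aₖ₊₁ = ⌊(a₀+mₖ₊₁)/dₖ₊₁⌋:
  k=1: m=45, d=78, a=1
  k=2: m=33, d=13, a=6
  k=3: m=45, d=6, a=15
  k=4: m=45, d=13, a=6
  k=5: m=33, d=78, a=1
  k=6: m=45, d=1, a=90
d=1 and a=2a₀=90 at k=6, so the next step gives (m, d) = (45, 78) again — its k=1 value — and the period has length 6.

[45; 1, 6, 15, 6, 1, 90]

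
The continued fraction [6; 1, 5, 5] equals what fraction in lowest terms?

212/31

Fold from the inside: start with 5/1.
  5 + 1/5 = 26/5
  1 + 5/26 = 31/26
  6 + 26/31 = 212/31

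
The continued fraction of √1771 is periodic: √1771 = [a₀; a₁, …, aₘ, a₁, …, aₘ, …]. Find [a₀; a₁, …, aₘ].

a₀ = ⌊√1771⌋ = 42.
With m₀=0, d₀=1 and mₖ₊₁ = dₖaₖ − mₖ, dₖ₊₁ = (n − mₖ₊₁²)/dₖ, aₖ₊₁ = ⌊(a₀+mₖ₊₁)/dₖ₊₁⌋:
  k=1: m=42, d=7, a=12
  k=2: m=42, d=1, a=84
d=1 and a=2a₀=84 at k=2, so the next step gives (m, d) = (42, 7) again — its k=1 value — and the period has length 2.

[42; 12, 84]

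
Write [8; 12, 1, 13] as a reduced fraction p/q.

1462/181

Using pₖ = aₖpₖ₋₁ + pₖ₋₂ and qₖ = aₖqₖ₋₁ + qₖ₋₂:
  k=0: a=8, p=8, q=1
  k=1: a=12, p=97, q=12
  k=2: a=1, p=105, q=13
  k=3: a=13, p=1462, q=181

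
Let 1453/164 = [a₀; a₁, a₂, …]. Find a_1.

1453 = 8·164 + 141   →  a_0 = 8
164 = 1·141 + 23   →  a_1 = 1

1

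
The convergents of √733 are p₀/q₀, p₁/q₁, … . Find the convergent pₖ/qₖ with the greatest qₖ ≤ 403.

√733 = [27; 13, 1, 1, 13, 54, …] (period length 5).
Convergents:
  p_0/q_0 = 27/1
  p_1/q_1 = 352/13
  p_2/q_2 = 379/14
  p_3/q_3 = 731/27
  p_4/q_4 = 9882/365
  p_5/q_5 = 534359/19737
q_4 = 365 ≤ 403 < 19737 = q_5, so the answer is 9882/365.

9882/365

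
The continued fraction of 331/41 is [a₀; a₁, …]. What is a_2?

331 = 8·41 + 3   →  a_0 = 8
41 = 13·3 + 2   →  a_1 = 13
3 = 1·2 + 1   →  a_2 = 1

1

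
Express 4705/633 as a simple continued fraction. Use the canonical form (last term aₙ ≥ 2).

4705 = 7·633 + 274
633 = 2·274 + 85
274 = 3·85 + 19
85 = 4·19 + 9
19 = 2·9 + 1
9 = 9·1 + 0  (stop)
So 4705/633 = [7; 2, 3, 4, 2, 9].

[7; 2, 3, 4, 2, 9]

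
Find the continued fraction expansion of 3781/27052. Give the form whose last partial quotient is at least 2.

[0; 7, 6, 2, 6, 3, 3, 4]

3781 = 0·27052 + 3781
27052 = 7·3781 + 585
3781 = 6·585 + 271
585 = 2·271 + 43
271 = 6·43 + 13
43 = 3·13 + 4
13 = 3·4 + 1
4 = 4·1 + 0  (stop)
So 3781/27052 = [0; 7, 6, 2, 6, 3, 3, 4].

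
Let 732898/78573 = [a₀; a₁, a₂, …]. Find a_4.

732898 = 9·78573 + 25741   →  a_0 = 9
78573 = 3·25741 + 1350   →  a_1 = 3
25741 = 19·1350 + 91   →  a_2 = 19
1350 = 14·91 + 76   →  a_3 = 14
91 = 1·76 + 15   →  a_4 = 1

1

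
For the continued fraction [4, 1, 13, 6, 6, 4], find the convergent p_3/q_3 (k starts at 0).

419/85

Using pₖ = aₖpₖ₋₁ + pₖ₋₂, qₖ = aₖqₖ₋₁ + qₖ₋₂ (with p₋₁=1, p₋₂=0, q₋₁=0, q₋₂=1):
  k=0: a=4, p=4, q=1
  k=1: a=1, p=5, q=1
  k=2: a=13, p=69, q=14
  k=3: a=6, p=419, q=85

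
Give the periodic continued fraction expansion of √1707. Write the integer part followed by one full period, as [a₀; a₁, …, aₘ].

[41; 3, 6, 41, 6, 3, 82]

a₀ = ⌊√1707⌋ = 41.
With m₀=0, d₀=1 and mₖ₊₁ = dₖaₖ − mₖ, dₖ₊₁ = (n − mₖ₊₁²)/dₖ, aₖ₊₁ = ⌊(a₀+mₖ₊₁)/dₖ₊₁⌋:
  k=1: m=41, d=26, a=3
  k=2: m=37, d=13, a=6
  k=3: m=41, d=2, a=41
  k=4: m=41, d=13, a=6
  k=5: m=37, d=26, a=3
  k=6: m=41, d=1, a=82
d=1 and a=2a₀=82 at k=6, so the next step gives (m, d) = (41, 26) again — its k=1 value — and the period has length 6.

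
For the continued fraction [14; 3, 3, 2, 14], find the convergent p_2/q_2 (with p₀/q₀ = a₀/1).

143/10

Using pₖ = aₖpₖ₋₁ + pₖ₋₂, qₖ = aₖqₖ₋₁ + qₖ₋₂ (with p₋₁=1, p₋₂=0, q₋₁=0, q₋₂=1):
  k=0: a=14, p=14, q=1
  k=1: a=3, p=43, q=3
  k=2: a=3, p=143, q=10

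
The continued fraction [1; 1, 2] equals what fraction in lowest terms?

5/3

Using pₖ = aₖpₖ₋₁ + pₖ₋₂ and qₖ = aₖqₖ₋₁ + qₖ₋₂:
  k=0: a=1, p=1, q=1
  k=1: a=1, p=2, q=1
  k=2: a=2, p=5, q=3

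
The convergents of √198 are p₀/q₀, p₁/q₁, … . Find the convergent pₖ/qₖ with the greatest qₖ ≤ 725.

√198 = [14; 14, 28, …] (period length 2).
Convergents:
  p_0/q_0 = 14/1
  p_1/q_1 = 197/14
  p_2/q_2 = 5530/393
  p_3/q_3 = 77617/5516
q_2 = 393 ≤ 725 < 5516 = q_3, so the answer is 5530/393.

5530/393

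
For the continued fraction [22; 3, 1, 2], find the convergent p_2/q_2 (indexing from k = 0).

89/4

Using pₖ = aₖpₖ₋₁ + pₖ₋₂, qₖ = aₖqₖ₋₁ + qₖ₋₂ (with p₋₁=1, p₋₂=0, q₋₁=0, q₋₂=1):
  k=0: a=22, p=22, q=1
  k=1: a=3, p=67, q=3
  k=2: a=1, p=89, q=4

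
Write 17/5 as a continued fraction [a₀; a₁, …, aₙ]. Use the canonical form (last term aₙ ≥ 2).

[3; 2, 2]

17 = 3*5 + 2
5 = 2*2 + 1
2 = 2*1 + 0  (stop)
So 17/5 = [3; 2, 2].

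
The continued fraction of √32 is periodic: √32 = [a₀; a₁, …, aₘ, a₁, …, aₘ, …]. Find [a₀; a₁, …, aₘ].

a₀ = ⌊√32⌋ = 5.

[5; 1, 1, 1, 10]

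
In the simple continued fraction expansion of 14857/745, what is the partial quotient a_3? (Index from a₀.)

14857 = 19·745 + 702   →  a_0 = 19
745 = 1·702 + 43   →  a_1 = 1
702 = 16·43 + 14   →  a_2 = 16
43 = 3·14 + 1   →  a_3 = 3

3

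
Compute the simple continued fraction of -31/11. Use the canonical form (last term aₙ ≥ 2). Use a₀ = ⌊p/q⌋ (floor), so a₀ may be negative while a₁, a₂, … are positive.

[-3; 5, 2]

-31 = -3*11 + 2
11 = 5*2 + 1
2 = 2*1 + 0  (stop)
So -31/11 = [-3; 5, 2].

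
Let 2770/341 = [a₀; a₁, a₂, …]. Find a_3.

2

2770 = 8·341 + 42   →  a_0 = 8
341 = 8·42 + 5   →  a_1 = 8
42 = 8·5 + 2   →  a_2 = 8
5 = 2·2 + 1   →  a_3 = 2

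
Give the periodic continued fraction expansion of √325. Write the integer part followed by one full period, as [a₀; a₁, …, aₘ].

[18; 36]

a₀ = ⌊√325⌋ = 18.
With m₀=0, d₀=1 and mₖ₊₁ = dₖaₖ − mₖ, dₖ₊₁ = (n − mₖ₊₁²)/dₖ, aₖ₊₁ = ⌊(a₀+mₖ₊₁)/dₖ₊₁⌋:
  k=1: m=18, d=1, a=36
d=1 and a=2a₀=36 at k=1, so the next step gives (m, d) = (18, 1) again — its k=1 value — and the period has length 1.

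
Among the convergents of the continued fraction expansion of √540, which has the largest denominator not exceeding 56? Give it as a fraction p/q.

488/21

√540 = [23; 4, 4, 1, 10, 1, 4, 4, 46, …] (period length 8).
Convergents:
  p_0/q_0 = 23/1
  p_1/q_1 = 93/4
  p_2/q_2 = 395/17
  p_3/q_3 = 488/21
  p_4/q_4 = 5275/227
q_3 = 21 ≤ 56 < 227 = q_4, so the answer is 488/21.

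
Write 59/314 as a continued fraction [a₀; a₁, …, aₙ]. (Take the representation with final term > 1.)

[0; 5, 3, 9, 2]

59 = 0·314 + 59
314 = 5·59 + 19
59 = 3·19 + 2
19 = 9·2 + 1
2 = 2·1 + 0  (stop)
So 59/314 = [0; 5, 3, 9, 2].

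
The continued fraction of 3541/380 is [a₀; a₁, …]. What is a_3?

3541 = 9·380 + 121   →  a_0 = 9
380 = 3·121 + 17   →  a_1 = 3
121 = 7·17 + 2   →  a_2 = 7
17 = 8·2 + 1   →  a_3 = 8

8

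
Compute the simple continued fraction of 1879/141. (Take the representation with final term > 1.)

1879 = 13*141 + 46
141 = 3*46 + 3
46 = 15*3 + 1
3 = 3*1 + 0  (stop)
So 1879/141 = [13; 3, 15, 3].

[13; 3, 15, 3]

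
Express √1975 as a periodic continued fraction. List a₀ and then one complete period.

a₀ = ⌊√1975⌋ = 44.
With m₀=0, d₀=1 and mₖ₊₁ = dₖaₖ − mₖ, dₖ₊₁ = (n − mₖ₊₁²)/dₖ, aₖ₊₁ = ⌊(a₀+mₖ₊₁)/dₖ₊₁⌋:
  k=1: m=44, d=39, a=2
  k=2: m=34, d=21, a=3
  k=3: m=29, d=54, a=1
  k=4: m=25, d=25, a=2
  k=5: m=25, d=54, a=1
  k=6: m=29, d=21, a=3
  k=7: m=34, d=39, a=2
  k=8: m=44, d=1, a=88
d=1 and a=2a₀=88 at k=8, so the next step gives (m, d) = (44, 39) again — its k=1 value — and the period has length 8.

[44; 2, 3, 1, 2, 1, 3, 2, 88]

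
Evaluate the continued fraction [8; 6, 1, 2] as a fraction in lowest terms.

Using pₖ = aₖpₖ₋₁ + pₖ₋₂ and qₖ = aₖqₖ₋₁ + qₖ₋₂:
  k=0: a=8, p=8, q=1
  k=1: a=6, p=49, q=6
  k=2: a=1, p=57, q=7
  k=3: a=2, p=163, q=20

163/20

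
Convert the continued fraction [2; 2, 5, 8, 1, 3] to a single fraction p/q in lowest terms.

Fold from the inside: start with 3/1.
  1 + 1/3 = 4/3
  8 + 3/4 = 35/4
  5 + 4/35 = 179/35
  2 + 35/179 = 393/179
  2 + 179/393 = 965/393

965/393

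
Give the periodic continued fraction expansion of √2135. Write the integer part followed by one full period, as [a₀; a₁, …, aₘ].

a₀ = ⌊√2135⌋ = 46.
With m₀=0, d₀=1 and mₖ₊₁ = dₖaₖ − mₖ, dₖ₊₁ = (n − mₖ₊₁²)/dₖ, aₖ₊₁ = ⌊(a₀+mₖ₊₁)/dₖ₊₁⌋:
  k=1: m=46, d=19, a=4
  k=2: m=30, d=65, a=1
  k=3: m=35, d=14, a=5
  k=4: m=35, d=65, a=1
  k=5: m=30, d=19, a=4
  k=6: m=46, d=1, a=92
d=1 and a=2a₀=92 at k=6, so the next step gives (m, d) = (46, 19) again — its k=1 value — and the period has length 6.

[46; 4, 1, 5, 1, 4, 92]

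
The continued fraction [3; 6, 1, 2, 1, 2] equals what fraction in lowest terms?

233/74

Using pₖ = aₖpₖ₋₁ + pₖ₋₂ and qₖ = aₖqₖ₋₁ + qₖ₋₂:
  k=0: a=3, p=3, q=1
  k=1: a=6, p=19, q=6
  k=2: a=1, p=22, q=7
  k=3: a=2, p=63, q=20
  k=4: a=1, p=85, q=27
  k=5: a=2, p=233, q=74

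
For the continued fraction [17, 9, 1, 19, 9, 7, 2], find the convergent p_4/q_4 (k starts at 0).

30798/1801

Using pₖ = aₖpₖ₋₁ + pₖ₋₂, qₖ = aₖqₖ₋₁ + qₖ₋₂ (with p₋₁=1, p₋₂=0, q₋₁=0, q₋₂=1):
  k=0: a=17, p=17, q=1
  k=1: a=9, p=154, q=9
  k=2: a=1, p=171, q=10
  k=3: a=19, p=3403, q=199
  k=4: a=9, p=30798, q=1801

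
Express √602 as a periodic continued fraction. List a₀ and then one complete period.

a₀ = ⌊√602⌋ = 24.
With m₀=0, d₀=1 and mₖ₊₁ = dₖaₖ − mₖ, dₖ₊₁ = (n − mₖ₊₁²)/dₖ, aₖ₊₁ = ⌊(a₀+mₖ₊₁)/dₖ₊₁⌋:
  k=1: m=24, d=26, a=1
  k=2: m=2, d=23, a=1
  k=3: m=21, d=7, a=6
  k=4: m=21, d=23, a=1
  k=5: m=2, d=26, a=1
  k=6: m=24, d=1, a=48
d=1 and a=2a₀=48 at k=6, so the next step gives (m, d) = (24, 26) again — its k=1 value — and the period has length 6.

[24; 1, 1, 6, 1, 1, 48]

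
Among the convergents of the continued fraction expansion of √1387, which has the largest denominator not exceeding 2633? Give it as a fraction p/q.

√1387 = [37; 4, 8, 37, 8, 4, 74, …] (period length 6).
Convergents:
  p_0/q_0 = 37/1
  p_1/q_1 = 149/4
  p_2/q_2 = 1229/33
  p_3/q_3 = 45622/1225
  p_4/q_4 = 366205/9833
q_3 = 1225 ≤ 2633 < 9833 = q_4, so the answer is 45622/1225.

45622/1225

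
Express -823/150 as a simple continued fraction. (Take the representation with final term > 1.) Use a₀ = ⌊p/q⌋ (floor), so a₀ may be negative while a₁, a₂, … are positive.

[-6; 1, 1, 18, 4]

-823 = -6*150 + 77
150 = 1*77 + 73
77 = 1*73 + 4
73 = 18*4 + 1
4 = 4*1 + 0  (stop)
So -823/150 = [-6; 1, 1, 18, 4].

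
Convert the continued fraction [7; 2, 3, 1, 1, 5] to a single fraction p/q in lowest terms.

Using pₖ = aₖpₖ₋₁ + pₖ₋₂ and qₖ = aₖqₖ₋₁ + qₖ₋₂:
  k=0: a=7, p=7, q=1
  k=1: a=2, p=15, q=2
  k=2: a=3, p=52, q=7
  k=3: a=1, p=67, q=9
  k=4: a=1, p=119, q=16
  k=5: a=5, p=662, q=89

662/89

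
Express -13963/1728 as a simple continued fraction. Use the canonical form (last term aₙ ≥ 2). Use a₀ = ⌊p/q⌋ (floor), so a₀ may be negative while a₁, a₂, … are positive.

[-9; 1, 11, 2, 3, 6, 3]

-13963 = -9·1728 + 1589
1728 = 1·1589 + 139
1589 = 11·139 + 60
139 = 2·60 + 19
60 = 3·19 + 3
19 = 6·3 + 1
3 = 3·1 + 0  (stop)
So -13963/1728 = [-9; 1, 11, 2, 3, 6, 3].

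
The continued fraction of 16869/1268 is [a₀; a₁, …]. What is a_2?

3

16869 = 13·1268 + 385   →  a_0 = 13
1268 = 3·385 + 113   →  a_1 = 3
385 = 3·113 + 46   →  a_2 = 3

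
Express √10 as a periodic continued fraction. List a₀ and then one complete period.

a₀ = ⌊√10⌋ = 3.
With m₀=0, d₀=1 and mₖ₊₁ = dₖaₖ − mₖ, dₖ₊₁ = (n − mₖ₊₁²)/dₖ, aₖ₊₁ = ⌊(a₀+mₖ₊₁)/dₖ₊₁⌋:
  k=1: m=3, d=1, a=6
d=1 and a=2a₀=6 at k=1, so the next step gives (m, d) = (3, 1) again — its k=1 value — and the period has length 1.

[3; 6]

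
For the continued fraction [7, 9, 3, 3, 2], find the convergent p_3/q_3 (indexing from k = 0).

Using pₖ = aₖpₖ₋₁ + pₖ₋₂, qₖ = aₖqₖ₋₁ + qₖ₋₂ (with p₋₁=1, p₋₂=0, q₋₁=0, q₋₂=1):
  k=0: a=7, p=7, q=1
  k=1: a=9, p=64, q=9
  k=2: a=3, p=199, q=28
  k=3: a=3, p=661, q=93

661/93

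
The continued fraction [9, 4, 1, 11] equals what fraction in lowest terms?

543/59

Fold from the inside: start with 11/1.
  1 + 1/11 = 12/11
  4 + 11/12 = 59/12
  9 + 12/59 = 543/59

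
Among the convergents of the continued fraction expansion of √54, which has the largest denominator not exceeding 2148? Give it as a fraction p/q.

√54 = [7; 2, 1, 6, 1, 2, 14, …] (period length 6).
Convergents:
  p_0/q_0 = 7/1
  p_1/q_1 = 15/2
  p_2/q_2 = 22/3
  p_3/q_3 = 147/20
  p_4/q_4 = 169/23
  p_5/q_5 = 485/66
  p_6/q_6 = 6959/947
  p_7/q_7 = 14403/1960
  p_8/q_8 = 21362/2907
q_7 = 1960 ≤ 2148 < 2907 = q_8, so the answer is 14403/1960.

14403/1960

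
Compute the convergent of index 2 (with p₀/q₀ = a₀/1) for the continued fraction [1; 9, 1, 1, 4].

11/10

Using pₖ = aₖpₖ₋₁ + pₖ₋₂, qₖ = aₖqₖ₋₁ + qₖ₋₂ (with p₋₁=1, p₋₂=0, q₋₁=0, q₋₂=1):
  k=0: a=1, p=1, q=1
  k=1: a=9, p=10, q=9
  k=2: a=1, p=11, q=10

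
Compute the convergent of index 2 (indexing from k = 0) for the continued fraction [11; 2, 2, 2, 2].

57/5

Using pₖ = aₖpₖ₋₁ + pₖ₋₂, qₖ = aₖqₖ₋₁ + qₖ₋₂ (with p₋₁=1, p₋₂=0, q₋₁=0, q₋₂=1):
  k=0: a=11, p=11, q=1
  k=1: a=2, p=23, q=2
  k=2: a=2, p=57, q=5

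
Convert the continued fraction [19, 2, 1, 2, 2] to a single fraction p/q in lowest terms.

368/19

Fold from the inside: start with 2/1.
  2 + 1/2 = 5/2
  1 + 2/5 = 7/5
  2 + 5/7 = 19/7
  19 + 7/19 = 368/19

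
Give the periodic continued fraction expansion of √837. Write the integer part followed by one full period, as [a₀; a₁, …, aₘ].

[28; 1, 13, 2, 13, 1, 56]

a₀ = ⌊√837⌋ = 28.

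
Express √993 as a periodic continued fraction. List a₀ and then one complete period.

[31; 1, 1, 20, 1, 1, 62]

a₀ = ⌊√993⌋ = 31.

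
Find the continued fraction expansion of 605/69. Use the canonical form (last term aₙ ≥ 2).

[8; 1, 3, 3, 5]

605 = 8×69 + 53
69 = 1×53 + 16
53 = 3×16 + 5
16 = 3×5 + 1
5 = 5×1 + 0  (stop)
So 605/69 = [8; 1, 3, 3, 5].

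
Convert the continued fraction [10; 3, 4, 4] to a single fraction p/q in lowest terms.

Fold from the inside: start with 4/1.
  4 + 1/4 = 17/4
  3 + 4/17 = 55/17
  10 + 17/55 = 567/55

567/55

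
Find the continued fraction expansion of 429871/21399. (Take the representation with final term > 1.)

429871 = 20·21399 + 1891
21399 = 11·1891 + 598
1891 = 3·598 + 97
598 = 6·97 + 16
97 = 6·16 + 1
16 = 16·1 + 0  (stop)
So 429871/21399 = [20; 11, 3, 6, 6, 16].

[20; 11, 3, 6, 6, 16]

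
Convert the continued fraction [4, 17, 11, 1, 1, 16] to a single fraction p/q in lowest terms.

26352/6493

Fold from the inside: start with 16/1.
  1 + 1/16 = 17/16
  1 + 16/17 = 33/17
  11 + 17/33 = 380/33
  17 + 33/380 = 6493/380
  4 + 380/6493 = 26352/6493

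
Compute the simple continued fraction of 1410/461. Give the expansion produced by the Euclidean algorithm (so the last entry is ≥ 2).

[3; 17, 13, 2]

1410 = 3×461 + 27
461 = 17×27 + 2
27 = 13×2 + 1
2 = 2×1 + 0  (stop)
So 1410/461 = [3; 17, 13, 2].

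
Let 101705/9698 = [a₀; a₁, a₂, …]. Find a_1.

2

101705 = 10·9698 + 4725   →  a_0 = 10
9698 = 2·4725 + 248   →  a_1 = 2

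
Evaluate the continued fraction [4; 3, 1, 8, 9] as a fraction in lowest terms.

1358/319

Fold from the inside: start with 9/1.
  8 + 1/9 = 73/9
  1 + 9/73 = 82/73
  3 + 73/82 = 319/82
  4 + 82/319 = 1358/319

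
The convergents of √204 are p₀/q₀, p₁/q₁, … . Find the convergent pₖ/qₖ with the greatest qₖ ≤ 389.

4999/350

√204 = [14; 3, 1, 1, 6, 1, 1, 3, 28, …] (period length 8).
Convergents:
  p_0/q_0 = 14/1
  p_1/q_1 = 43/3
  p_2/q_2 = 57/4
  p_3/q_3 = 100/7
  p_4/q_4 = 657/46
  p_5/q_5 = 757/53
  p_6/q_6 = 1414/99
  p_7/q_7 = 4999/350
  p_8/q_8 = 141386/9899
q_7 = 350 ≤ 389 < 9899 = q_8, so the answer is 4999/350.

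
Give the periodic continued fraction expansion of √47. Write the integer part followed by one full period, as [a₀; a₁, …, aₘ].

[6; 1, 5, 1, 12]

a₀ = ⌊√47⌋ = 6.
With m₀=0, d₀=1 and mₖ₊₁ = dₖaₖ − mₖ, dₖ₊₁ = (n − mₖ₊₁²)/dₖ, aₖ₊₁ = ⌊(a₀+mₖ₊₁)/dₖ₊₁⌋:
  k=1: m=6, d=11, a=1
  k=2: m=5, d=2, a=5
  k=3: m=5, d=11, a=1
  k=4: m=6, d=1, a=12
d=1 and a=2a₀=12 at k=4, so the next step gives (m, d) = (6, 11) again — its k=1 value — and the period has length 4.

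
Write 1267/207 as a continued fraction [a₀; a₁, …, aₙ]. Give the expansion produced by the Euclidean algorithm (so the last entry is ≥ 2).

1267 = 6·207 + 25
207 = 8·25 + 7
25 = 3·7 + 4
7 = 1·4 + 3
4 = 1·3 + 1
3 = 3·1 + 0  (stop)
So 1267/207 = [6; 8, 3, 1, 1, 3].

[6; 8, 3, 1, 1, 3]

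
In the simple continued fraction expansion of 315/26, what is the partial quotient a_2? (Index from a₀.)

315 = 12·26 + 3   →  a_0 = 12
26 = 8·3 + 2   →  a_1 = 8
3 = 1·2 + 1   →  a_2 = 1

1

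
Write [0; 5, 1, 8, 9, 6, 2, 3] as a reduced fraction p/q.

Using pₖ = aₖpₖ₋₁ + pₖ₋₂ and qₖ = aₖqₖ₋₁ + qₖ₋₂:
  k=0: a=0, p=0, q=1
  k=1: a=5, p=1, q=5
  k=2: a=1, p=1, q=6
  k=3: a=8, p=9, q=53
  k=4: a=9, p=82, q=483
  k=5: a=6, p=501, q=2951
  k=6: a=2, p=1084, q=6385
  k=7: a=3, p=3753, q=22106

3753/22106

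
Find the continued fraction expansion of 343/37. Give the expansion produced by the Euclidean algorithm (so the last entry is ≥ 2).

343 = 9×37 + 10
37 = 3×10 + 7
10 = 1×7 + 3
7 = 2×3 + 1
3 = 3×1 + 0  (stop)
So 343/37 = [9; 3, 1, 2, 3].

[9; 3, 1, 2, 3]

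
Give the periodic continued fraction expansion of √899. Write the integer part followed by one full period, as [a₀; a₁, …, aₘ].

a₀ = ⌊√899⌋ = 29.
With m₀=0, d₀=1 and mₖ₊₁ = dₖaₖ − mₖ, dₖ₊₁ = (n − mₖ₊₁²)/dₖ, aₖ₊₁ = ⌊(a₀+mₖ₊₁)/dₖ₊₁⌋:
  k=1: m=29, d=58, a=1
  k=2: m=29, d=1, a=58
d=1 and a=2a₀=58 at k=2, so the next step gives (m, d) = (29, 58) again — its k=1 value — and the period has length 2.

[29; 1, 58]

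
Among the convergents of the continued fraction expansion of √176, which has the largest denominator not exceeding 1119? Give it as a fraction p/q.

5227/394

√176 = [13; 3, 1, 3, 26, …] (period length 4).
Convergents:
  p_0/q_0 = 13/1
  p_1/q_1 = 40/3
  p_2/q_2 = 53/4
  p_3/q_3 = 199/15
  p_4/q_4 = 5227/394
  p_5/q_5 = 15880/1197
q_4 = 394 ≤ 1119 < 1197 = q_5, so the answer is 5227/394.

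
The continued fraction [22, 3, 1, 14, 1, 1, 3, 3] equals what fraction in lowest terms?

31356/1409

Fold from the inside: start with 3/1.
  3 + 1/3 = 10/3
  1 + 3/10 = 13/10
  1 + 10/13 = 23/13
  14 + 13/23 = 335/23
  1 + 23/335 = 358/335
  3 + 335/358 = 1409/358
  22 + 358/1409 = 31356/1409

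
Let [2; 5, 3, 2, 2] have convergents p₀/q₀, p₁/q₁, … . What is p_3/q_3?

Using pₖ = aₖpₖ₋₁ + pₖ₋₂, qₖ = aₖqₖ₋₁ + qₖ₋₂ (with p₋₁=1, p₋₂=0, q₋₁=0, q₋₂=1):
  k=0: a=2, p=2, q=1
  k=1: a=5, p=11, q=5
  k=2: a=3, p=35, q=16
  k=3: a=2, p=81, q=37

81/37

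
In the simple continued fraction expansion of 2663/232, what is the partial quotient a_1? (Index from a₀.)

2663 = 11·232 + 111   →  a_0 = 11
232 = 2·111 + 10   →  a_1 = 2

2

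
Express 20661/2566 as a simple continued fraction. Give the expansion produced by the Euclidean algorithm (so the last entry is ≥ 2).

[8; 19, 3, 2, 2, 3, 2]

20661 = 8*2566 + 133
2566 = 19*133 + 39
133 = 3*39 + 16
39 = 2*16 + 7
16 = 2*7 + 2
7 = 3*2 + 1
2 = 2*1 + 0  (stop)
So 20661/2566 = [8; 19, 3, 2, 2, 3, 2].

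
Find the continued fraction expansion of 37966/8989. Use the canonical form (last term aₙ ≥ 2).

37966 = 4×8989 + 2010
8989 = 4×2010 + 949
2010 = 2×949 + 112
949 = 8×112 + 53
112 = 2×53 + 6
53 = 8×6 + 5
6 = 1×5 + 1
5 = 5×1 + 0  (stop)
So 37966/8989 = [4; 4, 2, 8, 2, 8, 1, 5].

[4; 4, 2, 8, 2, 8, 1, 5]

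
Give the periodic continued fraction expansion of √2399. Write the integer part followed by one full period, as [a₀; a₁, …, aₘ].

a₀ = ⌊√2399⌋ = 48.
With m₀=0, d₀=1 and mₖ₊₁ = dₖaₖ − mₖ, dₖ₊₁ = (n − mₖ₊₁²)/dₖ, aₖ₊₁ = ⌊(a₀+mₖ₊₁)/dₖ₊₁⌋:
  k=1: m=48, d=95, a=1
  k=2: m=47, d=2, a=47
  k=3: m=47, d=95, a=1
  k=4: m=48, d=1, a=96
d=1 and a=2a₀=96 at k=4, so the next step gives (m, d) = (48, 95) again — its k=1 value — and the period has length 4.

[48; 1, 47, 1, 96]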